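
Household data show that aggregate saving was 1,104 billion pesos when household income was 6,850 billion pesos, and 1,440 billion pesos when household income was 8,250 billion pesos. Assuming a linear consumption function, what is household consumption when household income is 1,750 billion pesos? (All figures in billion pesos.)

MPS = ΔS/ΔY = (1440 − 1104)/(8250 − 6850) = 336/1400 = 0.24
MPC = 1 − MPS = 0.76
Autonomous saving = 1104 − 0.24(6850) = -540, so a = 540
C = 540 + 0.76(1750) = 540 + 1330 = 1870

C = 1870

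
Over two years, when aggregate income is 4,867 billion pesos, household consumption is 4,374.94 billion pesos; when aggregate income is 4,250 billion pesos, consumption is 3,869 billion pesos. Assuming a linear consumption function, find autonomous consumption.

a = 384

MPC = ΔC/ΔY = (4374.94 − 3869)/(4867 − 4250) = 505.94/617 = 0.82
a = C − MPC·Y = 3869 − 0.82(4250) = 3869 − 3485 = 384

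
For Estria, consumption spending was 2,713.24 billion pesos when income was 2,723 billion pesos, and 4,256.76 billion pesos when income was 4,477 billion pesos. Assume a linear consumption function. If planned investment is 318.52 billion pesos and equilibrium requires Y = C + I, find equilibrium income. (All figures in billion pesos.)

Y = 5296

MPC = (4256.76 − 2713.24)/(4477 − 2723) = 1543.52/1754 = 0.88
a = 2713.24 − 0.88(2723) = 317
Equilibrium: Y = 317 + 0.88Y + 318.52
0.12Y = 635.52, so Y = 635.52/0.12 = 5296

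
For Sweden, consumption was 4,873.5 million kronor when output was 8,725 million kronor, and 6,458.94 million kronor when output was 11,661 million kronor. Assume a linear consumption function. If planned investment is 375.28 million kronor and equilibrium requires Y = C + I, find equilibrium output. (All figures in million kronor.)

Y = 1168

MPC = (6458.94 − 4873.5)/(11661 − 8725) = 1585.44/2936 = 0.54
a = 4873.5 − 0.54(8725) = 162
Equilibrium: Y = 162 + 0.54Y + 375.28
0.46Y = 537.28, so Y = 537.28/0.46 = 1168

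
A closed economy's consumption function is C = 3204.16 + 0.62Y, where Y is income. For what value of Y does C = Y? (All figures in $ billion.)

Y = 8432

At break-even, C = Y: 3204.16 + 0.62Y = Y
0.38Y = 3204.16, so Y = 3204.16/0.38 = 8432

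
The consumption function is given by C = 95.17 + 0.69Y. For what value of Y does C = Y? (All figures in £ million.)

At break-even, C = Y: 95.17 + 0.69Y = Y
0.31Y = 95.17, so Y = 95.17/0.31 = 307

Y = 307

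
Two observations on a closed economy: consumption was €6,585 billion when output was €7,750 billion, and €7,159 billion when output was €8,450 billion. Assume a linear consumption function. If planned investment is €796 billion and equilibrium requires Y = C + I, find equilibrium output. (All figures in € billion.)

MPC = (7159 − 6585)/(8450 − 7750) = 574/700 = 0.82
a = 6585 − 0.82(7750) = 230
Equilibrium: Y = 230 + 0.82Y + 796
0.18Y = 1026, so Y = 1026/0.18 = 5700

Y = 5700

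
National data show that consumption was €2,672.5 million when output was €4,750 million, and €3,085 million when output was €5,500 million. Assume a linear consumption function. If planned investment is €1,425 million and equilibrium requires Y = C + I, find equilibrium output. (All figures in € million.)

Y = 3300

MPC = (3085 − 2672.5)/(5500 − 4750) = 412.5/750 = 0.55
a = 2672.5 − 0.55(4750) = 60
Equilibrium: Y = 60 + 0.55Y + 1425
0.45Y = 1485, so Y = 1485/0.45 = 3300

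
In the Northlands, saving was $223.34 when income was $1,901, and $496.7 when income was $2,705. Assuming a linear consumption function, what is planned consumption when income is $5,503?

MPS = ΔS/ΔY = (496.7 − 223.34)/(2705 − 1901) = 273.36/804 = 0.34
MPC = 1 − MPS = 0.66
Autonomous saving = 223.34 − 0.34(1901) = -423, so a = 423
C = 423 + 0.66(5503) = 423 + 3631.98 = 4054.98

C = 4054.98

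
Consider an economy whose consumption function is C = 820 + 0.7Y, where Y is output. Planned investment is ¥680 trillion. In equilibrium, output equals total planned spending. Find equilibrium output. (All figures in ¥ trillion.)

Y = C + I = 820 + 0.7Y + 680
Y − 0.7Y = 1500
0.3Y = 1500, so Y = 1500/0.3 = 5000

Y = 5000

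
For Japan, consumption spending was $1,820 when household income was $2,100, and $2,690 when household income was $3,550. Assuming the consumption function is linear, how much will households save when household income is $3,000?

MPC = (2690 − 1820)/(3550 − 2100) = 870/1450 = 0.6
a = 1820 − 0.6(2100) = 1820 − 1260 = 560
C = 560 + 0.6(3000) = 2360
S = 3000 − 2360 = 640

S = 640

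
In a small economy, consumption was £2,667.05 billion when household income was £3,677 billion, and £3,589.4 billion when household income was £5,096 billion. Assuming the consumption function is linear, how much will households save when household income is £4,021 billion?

MPC = (3589.4 − 2667.05)/(5096 − 3677) = 922.35/1419 = 0.65
a = 2667.05 − 0.65(3677) = 2667.05 − 2390.05 = 277
C = 277 + 0.65(4021) = 2890.65
S = 4021 − 2890.65 = 1130.35

S = 1130.35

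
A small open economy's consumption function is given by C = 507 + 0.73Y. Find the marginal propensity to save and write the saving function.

MPS = 0.27; S = -507 + 0.27Y

MPS = 1 − MPC = 1 − 0.73 = 0.27
S = Y − C = -507 + 0.27Y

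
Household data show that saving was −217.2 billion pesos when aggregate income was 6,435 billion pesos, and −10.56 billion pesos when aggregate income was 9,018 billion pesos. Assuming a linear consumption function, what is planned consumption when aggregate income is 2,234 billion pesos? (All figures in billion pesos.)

C = 2787.28

MPS = ΔS/ΔY = (-10.56 − (-217.2))/(9018 − 6435) = 206.64/2583 = 0.08
MPC = 1 − MPS = 0.92
Autonomous saving = -217.2 − 0.08(6435) = -732, so a = 732
C = 732 + 0.92(2234) = 732 + 2055.28 = 2787.28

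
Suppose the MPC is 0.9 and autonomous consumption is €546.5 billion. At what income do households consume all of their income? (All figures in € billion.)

At break-even, C = Y: 546.5 + 0.9Y = Y
0.1Y = 546.5, so Y = 546.5/0.1 = 5465

Y = 5465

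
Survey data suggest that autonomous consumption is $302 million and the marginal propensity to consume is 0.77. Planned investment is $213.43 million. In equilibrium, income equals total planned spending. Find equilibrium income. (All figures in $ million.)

Y = C + I = 302 + 0.77Y + 213.43
Y − 0.77Y = 515.43
0.23Y = 515.43, so Y = 515.43/0.23 = 2241

Y = 2241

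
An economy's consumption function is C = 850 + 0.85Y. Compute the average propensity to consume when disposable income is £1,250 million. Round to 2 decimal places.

C = 850 + 0.85(1250) = 1912.5
APC = C/Y = 1912.5/1250 = 1.53

APC = 1.53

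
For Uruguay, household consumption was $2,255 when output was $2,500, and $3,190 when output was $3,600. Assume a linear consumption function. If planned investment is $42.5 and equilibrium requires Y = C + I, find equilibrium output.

MPC = (3190 − 2255)/(3600 − 2500) = 935/1100 = 0.85
a = 2255 − 0.85(2500) = 130
Equilibrium: Y = 130 + 0.85Y + 42.5
0.15Y = 172.5, so Y = 172.5/0.15 = 1150

Y = 1150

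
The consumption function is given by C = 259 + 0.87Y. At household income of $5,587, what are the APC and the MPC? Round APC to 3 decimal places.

APC = 0.916; MPC = 0.87

MPC = 0.87 (the slope of the consumption function)
C = 259 + 0.87(5587) = 5119.69, so APC = 5119.69/5587 = 0.916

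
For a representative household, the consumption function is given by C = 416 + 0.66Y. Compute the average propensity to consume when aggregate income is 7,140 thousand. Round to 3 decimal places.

APC = 0.718

C = 416 + 0.66(7140) = 5128.4
APC = C/Y = 5128.4/7140 = 0.718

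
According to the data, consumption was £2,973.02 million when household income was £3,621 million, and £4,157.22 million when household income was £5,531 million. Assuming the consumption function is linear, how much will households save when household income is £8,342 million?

MPC = (4157.22 − 2973.02)/(5531 − 3621) = 1184.2/1910 = 0.62
a = 2973.02 − 0.62(3621) = 2973.02 − 2245.02 = 728
C = 728 + 0.62(8342) = 5900.04
S = 8342 − 5900.04 = 2441.96

S = 2441.96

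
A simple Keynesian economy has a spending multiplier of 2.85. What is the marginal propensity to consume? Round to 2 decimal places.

MPC = 0.65

k = 1/(1 − MPC), so 1 − MPC = 1/k = 1/2.85 = 0.3509
MPC = 1 − 0.3509 = 0.65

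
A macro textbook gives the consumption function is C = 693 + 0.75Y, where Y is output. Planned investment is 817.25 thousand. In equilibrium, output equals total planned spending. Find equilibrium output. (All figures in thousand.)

Y = 6041

Y = C + I = 693 + 0.75Y + 817.25
Y − 0.75Y = 1510.25
0.25Y = 1510.25, so Y = 1510.25/0.25 = 6041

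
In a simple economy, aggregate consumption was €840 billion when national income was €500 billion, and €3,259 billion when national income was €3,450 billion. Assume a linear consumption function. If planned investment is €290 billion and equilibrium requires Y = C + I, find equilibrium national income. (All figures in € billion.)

MPC = (3259 − 840)/(3450 − 500) = 2419/2950 = 0.82
a = 840 − 0.82(500) = 430
Equilibrium: Y = 430 + 0.82Y + 290
0.18Y = 720, so Y = 720/0.18 = 4000

Y = 4000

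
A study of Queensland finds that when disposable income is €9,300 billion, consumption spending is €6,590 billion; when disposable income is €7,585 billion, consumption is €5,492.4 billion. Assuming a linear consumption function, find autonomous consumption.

MPC = ΔC/ΔY = (6590 − 5492.4)/(9300 − 7585) = 1097.6/1715 = 0.64
a = C − MPC·Y = 5492.4 − 0.64(7585) = 5492.4 − 4854.4 = 638

a = 638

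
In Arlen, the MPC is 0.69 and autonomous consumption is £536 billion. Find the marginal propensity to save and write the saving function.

MPS = 0.31; S = -536 + 0.31Y

MPS = 1 − MPC = 1 − 0.69 = 0.31
S = Y − C = -536 + 0.31Y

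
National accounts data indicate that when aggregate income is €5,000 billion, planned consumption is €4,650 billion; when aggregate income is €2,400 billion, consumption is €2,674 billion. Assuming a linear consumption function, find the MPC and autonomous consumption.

MPC = ΔC/ΔY = (4650 − 2674)/(5000 − 2400) = 1976/2600 = 0.76
a = C − MPC·Y = 2674 − 0.76(2400) = 2674 − 1824 = 850

MPC = 0.76; a = 850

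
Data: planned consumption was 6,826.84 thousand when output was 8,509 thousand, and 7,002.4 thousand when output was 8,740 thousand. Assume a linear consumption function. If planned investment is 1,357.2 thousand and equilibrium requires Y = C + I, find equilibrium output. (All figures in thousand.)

MPC = (7002.4 − 6826.84)/(8740 − 8509) = 175.56/231 = 0.76
a = 6826.84 − 0.76(8509) = 360
Equilibrium: Y = 360 + 0.76Y + 1357.2
0.24Y = 1717.2, so Y = 1717.2/0.24 = 7155

Y = 7155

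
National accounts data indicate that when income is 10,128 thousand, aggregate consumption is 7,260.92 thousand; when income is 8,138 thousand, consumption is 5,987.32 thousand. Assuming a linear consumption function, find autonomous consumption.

a = 779

MPC = ΔC/ΔY = (7260.92 − 5987.32)/(10128 − 8138) = 1273.6/1990 = 0.64
a = C − MPC·Y = 5987.32 − 0.64(8138) = 5987.32 − 5208.32 = 779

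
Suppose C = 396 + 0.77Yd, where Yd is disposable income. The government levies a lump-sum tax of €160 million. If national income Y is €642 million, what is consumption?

Yd = Y − T = 642 − 160 = 482
C = 396 + 0.77(482) = 396 + 371.14 = 767.14

C = 767.14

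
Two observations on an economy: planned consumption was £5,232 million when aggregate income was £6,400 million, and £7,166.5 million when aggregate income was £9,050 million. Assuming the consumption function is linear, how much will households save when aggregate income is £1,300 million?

S = -209

MPC = (7166.5 − 5232)/(9050 − 6400) = 1934.5/2650 = 0.73
a = 5232 − 0.73(6400) = 5232 − 4672 = 560
C = 560 + 0.73(1300) = 1509
S = 1300 − 1509 = -209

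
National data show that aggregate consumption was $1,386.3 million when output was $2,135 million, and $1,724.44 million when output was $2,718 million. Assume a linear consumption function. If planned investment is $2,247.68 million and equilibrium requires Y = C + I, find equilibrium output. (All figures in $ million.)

MPC = (1724.44 − 1386.3)/(2718 − 2135) = 338.14/583 = 0.58
a = 1386.3 − 0.58(2135) = 148
Equilibrium: Y = 148 + 0.58Y + 2247.68
0.42Y = 2395.68, so Y = 2395.68/0.42 = 5704

Y = 5704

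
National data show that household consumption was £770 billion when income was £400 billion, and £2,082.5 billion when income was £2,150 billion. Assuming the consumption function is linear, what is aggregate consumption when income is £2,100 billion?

MPC = (2082.5 − 770)/(2150 − 400) = 1312.5/1750 = 0.75
a = 770 − 0.75(400) = 770 − 300 = 470
C = 470 + 0.75(2100) = 470 + 1575 = 2045

C = 2045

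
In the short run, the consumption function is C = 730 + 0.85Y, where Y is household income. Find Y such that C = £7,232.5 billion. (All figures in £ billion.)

Y = 7650

730 + 0.85Y = 7232.5
0.85Y = 6502.5, so Y = 6502.5/0.85 = 7650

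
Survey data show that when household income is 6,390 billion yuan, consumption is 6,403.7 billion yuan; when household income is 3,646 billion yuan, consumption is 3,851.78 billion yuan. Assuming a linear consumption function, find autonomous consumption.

MPC = ΔC/ΔY = (6403.7 − 3851.78)/(6390 − 3646) = 2551.92/2744 = 0.93
a = C − MPC·Y = 3851.78 − 0.93(3646) = 3851.78 − 3390.78 = 461

a = 461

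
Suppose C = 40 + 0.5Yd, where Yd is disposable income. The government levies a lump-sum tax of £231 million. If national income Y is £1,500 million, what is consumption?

C = 674.5

Yd = Y − T = 1500 − 231 = 1269
C = 40 + 0.5(1269) = 40 + 634.5 = 674.5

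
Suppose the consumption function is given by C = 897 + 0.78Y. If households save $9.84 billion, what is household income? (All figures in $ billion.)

Y = 4122

S = Y − C = -897 + 0.22Y
-897 + 0.22Y = 9.84, so 0.22Y = 906.84 and Y = 4122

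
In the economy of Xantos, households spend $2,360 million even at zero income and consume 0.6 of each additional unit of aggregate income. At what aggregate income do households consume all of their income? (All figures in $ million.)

At break-even, C = Y: 2360 + 0.6Y = Y
0.4Y = 2360, so Y = 2360/0.4 = 5900

Y = 5900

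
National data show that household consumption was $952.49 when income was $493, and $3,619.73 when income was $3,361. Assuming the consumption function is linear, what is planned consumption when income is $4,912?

MPC = (3619.73 − 952.49)/(3361 − 493) = 2667.24/2868 = 0.93
a = 952.49 − 0.93(493) = 952.49 − 458.49 = 494
C = 494 + 0.93(4912) = 494 + 4568.16 = 5062.16

C = 5062.16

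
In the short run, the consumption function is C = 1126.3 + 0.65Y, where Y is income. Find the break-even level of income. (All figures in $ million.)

At break-even, C = Y: 1126.3 + 0.65Y = Y
0.35Y = 1126.3, so Y = 1126.3/0.35 = 3218

Y = 3218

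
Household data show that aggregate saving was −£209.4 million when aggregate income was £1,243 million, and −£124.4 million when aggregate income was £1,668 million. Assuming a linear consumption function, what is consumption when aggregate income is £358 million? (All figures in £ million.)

MPS = ΔS/ΔY = (-124.4 − (-209.4))/(1668 − 1243) = 85/425 = 0.2
MPC = 1 − MPS = 0.8
Autonomous saving = -209.4 − 0.2(1243) = -458, so a = 458
C = 458 + 0.8(358) = 458 + 286.4 = 744.4

C = 744.4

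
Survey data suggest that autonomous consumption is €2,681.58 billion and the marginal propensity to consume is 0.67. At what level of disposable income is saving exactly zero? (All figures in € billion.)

Y = 8126

At break-even, C = Y: 2681.58 + 0.67Y = Y
0.33Y = 2681.58, so Y = 2681.58/0.33 = 8126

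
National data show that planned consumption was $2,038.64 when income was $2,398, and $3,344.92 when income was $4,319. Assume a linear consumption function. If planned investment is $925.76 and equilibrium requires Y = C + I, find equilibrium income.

Y = 4168

MPC = (3344.92 − 2038.64)/(4319 − 2398) = 1306.28/1921 = 0.68
a = 2038.64 − 0.68(2398) = 408
Equilibrium: Y = 408 + 0.68Y + 925.76
0.32Y = 1333.76, so Y = 1333.76/0.32 = 4168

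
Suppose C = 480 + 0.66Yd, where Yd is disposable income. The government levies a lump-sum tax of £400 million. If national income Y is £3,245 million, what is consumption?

Yd = Y − T = 3245 − 400 = 2845
C = 480 + 0.66(2845) = 480 + 1877.7 = 2357.7

C = 2357.7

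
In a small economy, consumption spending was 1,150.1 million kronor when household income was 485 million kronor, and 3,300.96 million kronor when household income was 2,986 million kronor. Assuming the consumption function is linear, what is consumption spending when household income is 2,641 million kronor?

MPC = (3300.96 − 1150.1)/(2986 − 485) = 2150.86/2501 = 0.86
a = 1150.1 − 0.86(485) = 1150.1 − 417.1 = 733
C = 733 + 0.86(2641) = 733 + 2271.26 = 3004.26

C = 3004.26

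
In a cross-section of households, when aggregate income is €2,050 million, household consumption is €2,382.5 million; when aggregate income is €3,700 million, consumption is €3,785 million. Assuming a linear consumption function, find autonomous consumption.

a = 640

MPC = ΔC/ΔY = (3785 − 2382.5)/(3700 − 2050) = 1402.5/1650 = 0.85
a = C − MPC·Y = 2382.5 − 0.85(2050) = 2382.5 − 1742.5 = 640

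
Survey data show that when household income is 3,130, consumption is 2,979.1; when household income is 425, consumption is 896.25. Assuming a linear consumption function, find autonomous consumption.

MPC = ΔC/ΔY = (2979.1 − 896.25)/(3130 − 425) = 2082.85/2705 = 0.77
a = C − MPC·Y = 896.25 − 0.77(425) = 896.25 − 327.25 = 569

a = 569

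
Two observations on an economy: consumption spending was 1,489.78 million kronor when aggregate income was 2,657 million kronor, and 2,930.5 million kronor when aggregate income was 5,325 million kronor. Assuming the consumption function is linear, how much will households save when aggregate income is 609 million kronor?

S = 225.14

MPC = (2930.5 − 1489.78)/(5325 − 2657) = 1440.72/2668 = 0.54
a = 1489.78 − 0.54(2657) = 1489.78 − 1434.78 = 55
C = 55 + 0.54(609) = 383.86
S = 609 − 383.86 = 225.14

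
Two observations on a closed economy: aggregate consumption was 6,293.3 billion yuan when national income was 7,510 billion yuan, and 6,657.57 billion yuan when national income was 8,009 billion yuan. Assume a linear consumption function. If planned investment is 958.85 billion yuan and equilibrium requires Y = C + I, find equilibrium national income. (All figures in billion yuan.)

MPC = (6657.57 − 6293.3)/(8009 − 7510) = 364.27/499 = 0.73
a = 6293.3 − 0.73(7510) = 811
Equilibrium: Y = 811 + 0.73Y + 958.85
0.27Y = 1769.85, so Y = 1769.85/0.27 = 6555

Y = 6555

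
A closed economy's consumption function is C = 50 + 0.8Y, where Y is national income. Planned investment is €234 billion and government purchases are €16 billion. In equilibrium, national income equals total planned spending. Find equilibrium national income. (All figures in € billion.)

Y = 1500

Y = C + I + G = 50 + 0.8Y + 234 + 16
Y − 0.8Y = 300
0.2Y = 300, so Y = 300/0.2 = 1500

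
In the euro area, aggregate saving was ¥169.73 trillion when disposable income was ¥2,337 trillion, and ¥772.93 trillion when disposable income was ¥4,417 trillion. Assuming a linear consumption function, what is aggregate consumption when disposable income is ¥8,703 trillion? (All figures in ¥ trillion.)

MPS = ΔS/ΔY = (772.93 − 169.73)/(4417 − 2337) = 603.2/2080 = 0.29
MPC = 1 − MPS = 0.71
Autonomous saving = 169.73 − 0.29(2337) = -508, so a = 508
C = 508 + 0.71(8703) = 508 + 6179.13 = 6687.13

C = 6687.13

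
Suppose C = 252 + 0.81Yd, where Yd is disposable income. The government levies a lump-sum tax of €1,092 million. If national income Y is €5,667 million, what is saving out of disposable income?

S = 617.25

Yd = Y − T = 5667 − 1092 = 4575
C = 252 + 0.81(4575) = 252 + 3705.75 = 3957.75
S = Yd − C = 4575 − 3957.75 = 617.25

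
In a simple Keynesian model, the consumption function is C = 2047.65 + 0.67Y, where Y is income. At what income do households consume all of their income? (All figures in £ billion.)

Y = 6205

At break-even, C = Y: 2047.65 + 0.67Y = Y
0.33Y = 2047.65, so Y = 2047.65/0.33 = 6205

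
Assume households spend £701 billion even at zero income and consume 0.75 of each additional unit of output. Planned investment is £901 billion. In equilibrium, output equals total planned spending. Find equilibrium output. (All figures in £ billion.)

Y = 6408

Y = C + I = 701 + 0.75Y + 901
Y − 0.75Y = 1602
0.25Y = 1602, so Y = 1602/0.25 = 6408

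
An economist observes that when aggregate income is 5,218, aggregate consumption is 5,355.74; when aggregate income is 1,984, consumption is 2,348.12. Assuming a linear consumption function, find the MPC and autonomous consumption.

MPC = ΔC/ΔY = (5355.74 − 2348.12)/(5218 − 1984) = 3007.62/3234 = 0.93
a = C − MPC·Y = 2348.12 − 0.93(1984) = 2348.12 − 1845.12 = 503

MPC = 0.93; a = 503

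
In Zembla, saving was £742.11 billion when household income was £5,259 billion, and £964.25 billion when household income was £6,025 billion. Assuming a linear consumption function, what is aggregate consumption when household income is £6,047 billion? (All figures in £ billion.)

MPS = ΔS/ΔY = (964.25 − 742.11)/(6025 − 5259) = 222.14/766 = 0.29
MPC = 1 − MPS = 0.71
Autonomous saving = 742.11 − 0.29(5259) = -783, so a = 783
C = 783 + 0.71(6047) = 783 + 4293.37 = 5076.37

C = 5076.37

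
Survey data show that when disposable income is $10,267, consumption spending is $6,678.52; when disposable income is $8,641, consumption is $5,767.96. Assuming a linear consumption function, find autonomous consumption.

a = 929

MPC = ΔC/ΔY = (6678.52 − 5767.96)/(10267 − 8641) = 910.56/1626 = 0.56
a = C − MPC·Y = 5767.96 − 0.56(8641) = 5767.96 − 4838.96 = 929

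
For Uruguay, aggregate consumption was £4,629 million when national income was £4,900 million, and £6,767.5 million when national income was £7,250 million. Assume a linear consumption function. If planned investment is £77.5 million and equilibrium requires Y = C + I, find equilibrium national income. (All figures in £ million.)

Y = 2750

MPC = (6767.5 − 4629)/(7250 − 4900) = 2138.5/2350 = 0.91
a = 4629 − 0.91(4900) = 170
Equilibrium: Y = 170 + 0.91Y + 77.5
0.09Y = 247.5, so Y = 247.5/0.09 = 2750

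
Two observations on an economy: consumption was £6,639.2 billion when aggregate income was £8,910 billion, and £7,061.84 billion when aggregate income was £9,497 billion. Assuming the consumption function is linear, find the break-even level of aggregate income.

MPC = (7061.84 − 6639.2)/(9497 − 8910) = 422.64/587 = 0.72
a = 6639.2 − 0.72(8910) = 6639.2 − 6415.2 = 224
Break-even: Y = a/(1−MPC) = 224/0.28 = 800

Y = 800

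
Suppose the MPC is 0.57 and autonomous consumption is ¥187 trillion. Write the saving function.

S = Y − C = Y − (187 + 0.57Y) = -187 + (1 − 0.57)Y

S = -187 + 0.43Y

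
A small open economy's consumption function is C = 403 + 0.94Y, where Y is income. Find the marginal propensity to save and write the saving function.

MPS = 0.06; S = -403 + 0.06Y

MPS = 1 − MPC = 1 − 0.94 = 0.06
S = Y − C = -403 + 0.06Y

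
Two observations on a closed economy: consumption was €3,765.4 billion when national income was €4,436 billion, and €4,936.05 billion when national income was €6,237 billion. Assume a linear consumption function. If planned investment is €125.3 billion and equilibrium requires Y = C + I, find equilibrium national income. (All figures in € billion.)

MPC = (4936.05 − 3765.4)/(6237 − 4436) = 1170.65/1801 = 0.65
a = 3765.4 − 0.65(4436) = 882
Equilibrium: Y = 882 + 0.65Y + 125.3
0.35Y = 1007.3, so Y = 1007.3/0.35 = 2878

Y = 2878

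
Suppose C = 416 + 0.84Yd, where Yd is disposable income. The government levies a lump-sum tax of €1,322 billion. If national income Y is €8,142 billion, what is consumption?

C = 6144.8

Yd = Y − T = 8142 − 1322 = 6820
C = 416 + 0.84(6820) = 416 + 5728.8 = 6144.8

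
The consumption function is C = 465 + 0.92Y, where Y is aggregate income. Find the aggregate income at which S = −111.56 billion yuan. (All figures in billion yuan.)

Y = 4418

S = Y − C = -465 + 0.08Y
-465 + 0.08Y = -111.56, so 0.08Y = 353.44 and Y = 4418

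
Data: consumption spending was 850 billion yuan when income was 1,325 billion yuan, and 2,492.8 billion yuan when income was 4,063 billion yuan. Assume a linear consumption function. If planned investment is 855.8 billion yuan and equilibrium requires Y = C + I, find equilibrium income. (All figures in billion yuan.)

Y = 2277

MPC = (2492.8 − 850)/(4063 − 1325) = 1642.8/2738 = 0.6
a = 850 − 0.6(1325) = 55
Equilibrium: Y = 55 + 0.6Y + 855.8
0.4Y = 910.8, so Y = 910.8/0.4 = 2277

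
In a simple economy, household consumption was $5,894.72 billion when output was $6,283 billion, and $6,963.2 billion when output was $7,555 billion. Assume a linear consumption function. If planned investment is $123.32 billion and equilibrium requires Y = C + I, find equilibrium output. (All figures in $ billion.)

Y = 4627

MPC = (6963.2 − 5894.72)/(7555 − 6283) = 1068.48/1272 = 0.84
a = 5894.72 − 0.84(6283) = 617
Equilibrium: Y = 617 + 0.84Y + 123.32
0.16Y = 740.32, so Y = 740.32/0.16 = 4627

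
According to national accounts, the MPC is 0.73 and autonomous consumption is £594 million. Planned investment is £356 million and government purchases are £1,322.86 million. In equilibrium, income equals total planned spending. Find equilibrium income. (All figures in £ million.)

Y = 8418

Y = C + I + G = 594 + 0.73Y + 356 + 1322.86
Y − 0.73Y = 2272.86
0.27Y = 2272.86, so Y = 2272.86/0.27 = 8418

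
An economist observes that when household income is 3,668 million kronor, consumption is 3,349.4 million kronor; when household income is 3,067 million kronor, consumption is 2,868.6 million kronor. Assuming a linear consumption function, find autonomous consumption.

MPC = ΔC/ΔY = (3349.4 − 2868.6)/(3668 − 3067) = 480.8/601 = 0.8
a = C − MPC·Y = 2868.6 − 0.8(3067) = 2868.6 − 2453.6 = 415

a = 415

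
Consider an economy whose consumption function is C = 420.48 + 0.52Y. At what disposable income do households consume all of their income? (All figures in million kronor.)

At break-even, C = Y: 420.48 + 0.52Y = Y
0.48Y = 420.48, so Y = 420.48/0.48 = 876

Y = 876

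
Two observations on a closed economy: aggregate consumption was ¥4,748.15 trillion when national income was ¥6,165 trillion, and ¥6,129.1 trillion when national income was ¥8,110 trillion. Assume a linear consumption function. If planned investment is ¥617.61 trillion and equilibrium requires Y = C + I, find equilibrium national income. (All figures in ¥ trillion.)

Y = 3409

MPC = (6129.1 − 4748.15)/(8110 − 6165) = 1380.95/1945 = 0.71
a = 4748.15 − 0.71(6165) = 371
Equilibrium: Y = 371 + 0.71Y + 617.61
0.29Y = 988.61, so Y = 988.61/0.29 = 3409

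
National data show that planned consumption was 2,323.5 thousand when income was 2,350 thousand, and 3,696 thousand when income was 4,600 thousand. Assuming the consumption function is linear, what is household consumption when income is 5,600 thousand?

MPC = (3696 − 2323.5)/(4600 − 2350) = 1372.5/2250 = 0.61
a = 2323.5 − 0.61(2350) = 2323.5 − 1433.5 = 890
C = 890 + 0.61(5600) = 890 + 3416 = 4306

C = 4306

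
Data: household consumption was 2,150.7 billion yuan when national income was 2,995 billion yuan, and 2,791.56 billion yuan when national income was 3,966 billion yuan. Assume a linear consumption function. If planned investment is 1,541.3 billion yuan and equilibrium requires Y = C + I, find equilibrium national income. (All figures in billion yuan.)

MPC = (2791.56 − 2150.7)/(3966 − 2995) = 640.86/971 = 0.66
a = 2150.7 − 0.66(2995) = 174
Equilibrium: Y = 174 + 0.66Y + 1541.3
0.34Y = 1715.3, so Y = 1715.3/0.34 = 5045

Y = 5045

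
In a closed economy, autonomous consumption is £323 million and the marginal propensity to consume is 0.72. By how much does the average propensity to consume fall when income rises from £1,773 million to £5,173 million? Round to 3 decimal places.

At Y = 1773: C = 323 + 0.72(1773) = 1599.56, APC = 1599.56/1773 = 0.9022
At Y = 5173: C = 4047.56, APC = 4047.56/5173 = 0.7824
Fall in APC = 0.9022 − 0.7824 = 0.1198 ≈ 0.120

ΔAPC = 0.120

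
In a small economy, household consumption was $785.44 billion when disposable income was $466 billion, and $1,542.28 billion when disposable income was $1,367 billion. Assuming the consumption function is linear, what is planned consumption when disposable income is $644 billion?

MPC = (1542.28 − 785.44)/(1367 − 466) = 756.84/901 = 0.84
a = 785.44 − 0.84(466) = 785.44 − 391.44 = 394
C = 394 + 0.84(644) = 394 + 540.96 = 934.96

C = 934.96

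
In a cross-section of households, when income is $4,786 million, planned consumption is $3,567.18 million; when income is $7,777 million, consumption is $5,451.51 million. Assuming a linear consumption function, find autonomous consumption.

a = 552

MPC = ΔC/ΔY = (5451.51 − 3567.18)/(7777 − 4786) = 1884.33/2991 = 0.63
a = C − MPC·Y = 3567.18 − 0.63(4786) = 3567.18 − 3015.18 = 552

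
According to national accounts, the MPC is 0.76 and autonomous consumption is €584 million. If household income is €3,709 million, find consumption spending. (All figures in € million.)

C = 584 + 0.76(3709) = 584 + 2818.84 = 3402.84

C = 3402.84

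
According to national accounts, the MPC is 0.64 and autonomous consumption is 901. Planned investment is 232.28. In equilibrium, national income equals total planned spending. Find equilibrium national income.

Y = 3148

Y = C + I = 901 + 0.64Y + 232.28
Y − 0.64Y = 1133.28
0.36Y = 1133.28, so Y = 1133.28/0.36 = 3148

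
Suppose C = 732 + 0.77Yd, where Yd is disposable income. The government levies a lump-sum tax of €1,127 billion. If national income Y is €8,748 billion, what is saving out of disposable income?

Yd = Y − T = 8748 − 1127 = 7621
C = 732 + 0.77(7621) = 732 + 5868.17 = 6600.17
S = Yd − C = 7621 − 6600.17 = 1020.83

S = 1020.83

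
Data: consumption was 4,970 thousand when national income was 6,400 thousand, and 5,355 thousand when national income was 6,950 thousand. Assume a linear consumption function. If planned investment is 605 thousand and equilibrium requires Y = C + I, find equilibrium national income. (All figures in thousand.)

MPC = (5355 − 4970)/(6950 − 6400) = 385/550 = 0.7
a = 4970 − 0.7(6400) = 490
Equilibrium: Y = 490 + 0.7Y + 605
0.3Y = 1095, so Y = 1095/0.3 = 3650

Y = 3650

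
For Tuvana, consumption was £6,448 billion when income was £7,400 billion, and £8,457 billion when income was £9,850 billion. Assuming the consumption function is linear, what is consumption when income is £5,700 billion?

MPC = (8457 − 6448)/(9850 − 7400) = 2009/2450 = 0.82
a = 6448 − 0.82(7400) = 6448 − 6068 = 380
C = 380 + 0.82(5700) = 380 + 4674 = 5054

C = 5054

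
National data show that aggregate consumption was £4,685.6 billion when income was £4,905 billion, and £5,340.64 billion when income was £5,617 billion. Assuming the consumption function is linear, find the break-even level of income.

Y = 2162.5

MPC = (5340.64 − 4685.6)/(5617 − 4905) = 655.04/712 = 0.92
a = 4685.6 − 0.92(4905) = 4685.6 − 4512.6 = 173
Break-even: Y = a/(1−MPC) = 173/0.08 = 2162.5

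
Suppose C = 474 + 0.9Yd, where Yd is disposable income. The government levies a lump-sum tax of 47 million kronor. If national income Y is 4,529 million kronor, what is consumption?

C = 4507.8

Yd = Y − T = 4529 − 47 = 4482
C = 474 + 0.9(4482) = 474 + 4033.8 = 4507.8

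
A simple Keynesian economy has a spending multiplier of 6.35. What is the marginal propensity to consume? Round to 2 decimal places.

MPC = 0.84

k = 1/(1 − MPC), so 1 − MPC = 1/k = 1/6.35 = 0.1575
MPC = 1 − 0.1575 = 0.84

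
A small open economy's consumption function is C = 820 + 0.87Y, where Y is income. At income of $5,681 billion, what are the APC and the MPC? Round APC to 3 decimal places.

MPC = 0.87 (the slope of the consumption function)
C = 820 + 0.87(5681) = 5762.47, so APC = 5762.47/5681 = 1.014

APC = 1.014; MPC = 0.87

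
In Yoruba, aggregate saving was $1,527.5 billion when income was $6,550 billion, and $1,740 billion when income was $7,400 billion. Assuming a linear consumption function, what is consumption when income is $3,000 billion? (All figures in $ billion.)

C = 2360

MPS = ΔS/ΔY = (1740 − 1527.5)/(7400 − 6550) = 212.5/850 = 0.25
MPC = 1 − MPS = 0.75
Autonomous saving = 1527.5 − 0.25(6550) = -110, so a = 110
C = 110 + 0.75(3000) = 110 + 2250 = 2360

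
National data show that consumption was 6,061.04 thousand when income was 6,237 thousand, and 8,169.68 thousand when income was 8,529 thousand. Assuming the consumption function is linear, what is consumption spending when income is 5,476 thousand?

MPC = (8169.68 − 6061.04)/(8529 − 6237) = 2108.64/2292 = 0.92
a = 6061.04 − 0.92(6237) = 6061.04 − 5738.04 = 323
C = 323 + 0.92(5476) = 323 + 5037.92 = 5360.92

C = 5360.92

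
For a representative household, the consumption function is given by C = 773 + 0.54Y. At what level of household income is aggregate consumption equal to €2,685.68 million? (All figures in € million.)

773 + 0.54Y = 2685.68
0.54Y = 1912.68, so Y = 1912.68/0.54 = 3542

Y = 3542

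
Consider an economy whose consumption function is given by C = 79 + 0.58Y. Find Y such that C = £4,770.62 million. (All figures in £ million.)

Y = 8089

79 + 0.58Y = 4770.62
0.58Y = 4691.62, so Y = 4691.62/0.58 = 8089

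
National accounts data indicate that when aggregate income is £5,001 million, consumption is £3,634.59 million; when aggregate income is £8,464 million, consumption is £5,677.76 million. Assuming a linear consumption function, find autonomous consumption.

MPC = ΔC/ΔY = (5677.76 − 3634.59)/(8464 − 5001) = 2043.17/3463 = 0.59
a = C − MPC·Y = 3634.59 − 0.59(5001) = 3634.59 − 2950.59 = 684

a = 684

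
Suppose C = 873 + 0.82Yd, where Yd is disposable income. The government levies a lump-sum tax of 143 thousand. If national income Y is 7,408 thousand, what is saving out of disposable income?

S = 434.7

Yd = Y − T = 7408 − 143 = 7265
C = 873 + 0.82(7265) = 873 + 5957.3 = 6830.3
S = Yd − C = 7265 − 6830.3 = 434.7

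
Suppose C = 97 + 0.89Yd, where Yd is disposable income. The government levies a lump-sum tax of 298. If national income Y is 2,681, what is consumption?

C = 2217.87

Yd = Y − T = 2681 − 298 = 2383
C = 97 + 0.89(2383) = 97 + 2120.87 = 2217.87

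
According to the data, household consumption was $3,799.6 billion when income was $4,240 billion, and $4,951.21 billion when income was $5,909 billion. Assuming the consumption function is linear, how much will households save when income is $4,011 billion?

MPC = (4951.21 − 3799.6)/(5909 − 4240) = 1151.61/1669 = 0.69
a = 3799.6 − 0.69(4240) = 3799.6 − 2925.6 = 874
C = 874 + 0.69(4011) = 3641.59
S = 4011 − 3641.59 = 369.41

S = 369.41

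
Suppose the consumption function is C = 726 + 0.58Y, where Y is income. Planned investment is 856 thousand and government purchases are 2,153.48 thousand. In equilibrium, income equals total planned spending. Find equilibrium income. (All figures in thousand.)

Y = 8894

Y = C + I + G = 726 + 0.58Y + 856 + 2153.48
Y − 0.58Y = 3735.48
0.42Y = 3735.48, so Y = 3735.48/0.42 = 8894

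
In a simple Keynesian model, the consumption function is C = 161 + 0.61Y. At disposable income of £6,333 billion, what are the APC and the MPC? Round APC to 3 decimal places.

MPC = 0.61 (the slope of the consumption function)
C = 161 + 0.61(6333) = 4024.13, so APC = 4024.13/6333 = 0.635

APC = 0.635; MPC = 0.61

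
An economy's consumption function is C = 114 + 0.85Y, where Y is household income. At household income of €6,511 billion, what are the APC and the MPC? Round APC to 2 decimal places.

MPC = 0.85 (the slope of the consumption function)
C = 114 + 0.85(6511) = 5648.35, so APC = 5648.35/6511 = 0.87

APC = 0.87; MPC = 0.85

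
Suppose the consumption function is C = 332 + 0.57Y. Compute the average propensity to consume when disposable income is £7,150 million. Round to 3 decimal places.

APC = 0.616

C = 332 + 0.57(7150) = 4407.5
APC = C/Y = 4407.5/7150 = 0.616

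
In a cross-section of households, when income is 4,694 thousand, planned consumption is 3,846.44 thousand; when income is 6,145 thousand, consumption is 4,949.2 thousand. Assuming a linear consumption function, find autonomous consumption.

MPC = ΔC/ΔY = (4949.2 − 3846.44)/(6145 − 4694) = 1102.76/1451 = 0.76
a = C − MPC·Y = 3846.44 − 0.76(4694) = 3846.44 − 3567.44 = 279

a = 279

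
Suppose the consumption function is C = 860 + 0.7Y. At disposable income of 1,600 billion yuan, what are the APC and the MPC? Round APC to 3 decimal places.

APC = 1.238; MPC = 0.7

MPC = 0.7 (the slope of the consumption function)
C = 860 + 0.7(1600) = 1980, so APC = 1980/1600 = 1.238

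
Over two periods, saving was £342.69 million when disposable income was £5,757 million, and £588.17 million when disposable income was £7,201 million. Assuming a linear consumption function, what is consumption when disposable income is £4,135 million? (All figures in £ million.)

C = 4068.05

MPS = ΔS/ΔY = (588.17 − 342.69)/(7201 − 5757) = 245.48/1444 = 0.17
MPC = 1 − MPS = 0.83
Autonomous saving = 342.69 − 0.17(5757) = -636, so a = 636
C = 636 + 0.83(4135) = 636 + 3432.05 = 4068.05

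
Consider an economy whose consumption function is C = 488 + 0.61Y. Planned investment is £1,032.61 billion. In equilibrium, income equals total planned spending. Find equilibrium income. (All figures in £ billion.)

Y = C + I = 488 + 0.61Y + 1032.61
Y − 0.61Y = 1520.61
0.39Y = 1520.61, so Y = 1520.61/0.39 = 3899

Y = 3899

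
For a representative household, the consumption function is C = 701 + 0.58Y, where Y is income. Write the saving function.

S = Y − C = Y − (701 + 0.58Y) = -701 + (1 − 0.58)Y

S = -701 + 0.42Y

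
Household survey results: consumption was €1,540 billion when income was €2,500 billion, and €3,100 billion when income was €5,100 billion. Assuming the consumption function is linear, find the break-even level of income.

Y = 100

MPC = (3100 − 1540)/(5100 − 2500) = 1560/2600 = 0.6
a = 1540 − 0.6(2500) = 1540 − 1500 = 40
Break-even: Y = a/(1−MPC) = 40/0.4 = 100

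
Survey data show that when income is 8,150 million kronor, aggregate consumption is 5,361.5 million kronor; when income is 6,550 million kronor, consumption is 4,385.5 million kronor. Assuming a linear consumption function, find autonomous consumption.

MPC = ΔC/ΔY = (5361.5 − 4385.5)/(8150 − 6550) = 976/1600 = 0.61
a = C − MPC·Y = 4385.5 − 0.61(6550) = 4385.5 − 3995.5 = 390

a = 390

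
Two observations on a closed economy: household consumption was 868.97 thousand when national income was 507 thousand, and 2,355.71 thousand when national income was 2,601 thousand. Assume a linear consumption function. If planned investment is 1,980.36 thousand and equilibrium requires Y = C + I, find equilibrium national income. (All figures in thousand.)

MPC = (2355.71 − 868.97)/(2601 − 507) = 1486.74/2094 = 0.71
a = 868.97 − 0.71(507) = 509
Equilibrium: Y = 509 + 0.71Y + 1980.36
0.29Y = 2489.36, so Y = 2489.36/0.29 = 8584

Y = 8584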